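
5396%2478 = 440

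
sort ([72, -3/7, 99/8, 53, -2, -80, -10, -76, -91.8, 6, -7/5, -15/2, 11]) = [-91.8, -80, -76, -10, -15/2, -2, -7/5, -3/7, 6, 11, 99/8, 53, 72]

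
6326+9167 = 15493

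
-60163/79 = -761-44/79 ≈ -761.56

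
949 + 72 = 1021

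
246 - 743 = -497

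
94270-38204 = 56066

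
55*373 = 20515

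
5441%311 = 154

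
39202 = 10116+29086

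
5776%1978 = 1820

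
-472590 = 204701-677291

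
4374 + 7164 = 11538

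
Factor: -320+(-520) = -1*2^3*3^1*5^1*7^1 = -840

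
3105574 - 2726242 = 379332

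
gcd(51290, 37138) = 2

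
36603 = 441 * 83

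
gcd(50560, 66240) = 320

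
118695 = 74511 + 44184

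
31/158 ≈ 0.196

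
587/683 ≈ 0.859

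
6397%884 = 209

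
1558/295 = 5 + 83/295 ≈ 5.28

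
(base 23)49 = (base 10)101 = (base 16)65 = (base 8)145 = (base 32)35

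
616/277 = 2 + 62/277 ≈ 2.22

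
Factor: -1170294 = -1 * 2^1 * 3^1 * 195049^1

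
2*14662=29324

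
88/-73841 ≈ -0.00119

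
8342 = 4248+4094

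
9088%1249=345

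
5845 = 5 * 1169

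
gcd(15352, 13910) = 2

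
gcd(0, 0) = 0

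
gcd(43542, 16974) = 738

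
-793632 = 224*(-3543)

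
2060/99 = 20 + 80/99 ≈ 20.81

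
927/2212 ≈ 0.419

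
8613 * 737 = 6347781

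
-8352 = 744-9096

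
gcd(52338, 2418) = 78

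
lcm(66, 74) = 2442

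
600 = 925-325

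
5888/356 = 1472/89 ≈ 16.54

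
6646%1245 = 421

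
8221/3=2740 + 1/3 ≈ 2740.33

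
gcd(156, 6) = 6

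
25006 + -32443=-7437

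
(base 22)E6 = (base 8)472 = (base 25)CE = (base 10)314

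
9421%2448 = 2077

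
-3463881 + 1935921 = -1527960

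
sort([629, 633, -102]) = [-102, 629, 633]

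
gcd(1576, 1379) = 197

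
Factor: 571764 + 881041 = 5^1 * 37^1 * 7853^1 = 1452805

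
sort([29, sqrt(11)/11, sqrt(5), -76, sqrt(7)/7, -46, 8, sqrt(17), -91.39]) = [-91.39, -76, -46, sqrt(11)/11, sqrt(7)/7, sqrt(5), sqrt(17), 8, 29]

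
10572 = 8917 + 1655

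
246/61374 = 41/10229 ≈ 0.00401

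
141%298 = 141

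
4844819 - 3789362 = 1055457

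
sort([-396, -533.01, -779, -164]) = [-779, -533.01, -396, -164]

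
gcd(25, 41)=1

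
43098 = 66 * 653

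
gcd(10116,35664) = 12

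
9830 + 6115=15945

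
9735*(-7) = -68145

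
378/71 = 5 + 23/71 ≈ 5.32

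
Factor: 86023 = 7^1 * 12289^1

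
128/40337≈0.00317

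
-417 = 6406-6823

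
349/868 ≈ 0.402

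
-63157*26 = -1642082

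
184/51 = 3+31/51 ≈ 3.61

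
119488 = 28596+90892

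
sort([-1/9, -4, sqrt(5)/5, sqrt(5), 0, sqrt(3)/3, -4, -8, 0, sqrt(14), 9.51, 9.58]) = [-8, -4, -4, -1/9, 0, 0, sqrt(5)/5, sqrt(3)/3, sqrt(5), sqrt(14), 9.51, 9.58]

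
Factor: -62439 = -1 * 3^1 * 13^1 * 1601^1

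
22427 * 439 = 9845453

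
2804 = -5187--7991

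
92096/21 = 4385 + 11/21 ≈ 4385.52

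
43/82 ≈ 0.524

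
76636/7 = 10948 = 10948.00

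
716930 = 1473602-756672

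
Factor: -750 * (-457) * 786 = 2^2 * 3^2 * 5^3 * 131^1 * 457^1 = 269401500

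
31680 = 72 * 440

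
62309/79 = 788 + 57/79 ≈ 788.72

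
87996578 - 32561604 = 55434974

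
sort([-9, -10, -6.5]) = [-10, -9, -6.5]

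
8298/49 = 169 + 17/49 ≈ 169.35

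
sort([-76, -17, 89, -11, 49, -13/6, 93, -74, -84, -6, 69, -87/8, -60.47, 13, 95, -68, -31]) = [-84, -76, -74, -68, -60.47, -31, -17, -11, -87/8, -6, -13/6, 13, 49, 69, 89, 93, 95]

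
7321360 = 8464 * 865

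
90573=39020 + 51553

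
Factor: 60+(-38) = 2^1*11^1 = 22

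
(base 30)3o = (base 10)114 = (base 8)162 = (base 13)8a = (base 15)79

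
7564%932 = 108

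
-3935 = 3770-7705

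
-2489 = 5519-8008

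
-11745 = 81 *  (-145)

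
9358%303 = 268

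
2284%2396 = 2284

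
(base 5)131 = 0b101001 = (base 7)56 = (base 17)27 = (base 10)41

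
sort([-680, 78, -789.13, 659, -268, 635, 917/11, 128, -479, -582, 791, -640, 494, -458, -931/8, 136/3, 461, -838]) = [-838, -789.13, -680, -640, -582, -479, -458, -268, -931/8, 136/3, 78, 917/11, 128, 461, 494, 635, 659, 791]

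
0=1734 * 0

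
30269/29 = 1043 + 22/29 ≈ 1043.76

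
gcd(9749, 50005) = 1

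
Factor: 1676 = 2^2 * 419^1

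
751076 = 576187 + 174889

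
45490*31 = 1410190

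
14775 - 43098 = -28323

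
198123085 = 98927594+99195491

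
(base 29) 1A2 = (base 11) 940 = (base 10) 1133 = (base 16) 46D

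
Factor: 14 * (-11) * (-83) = 2^1 * 7^1 * 11^1 * 83^1 = 12782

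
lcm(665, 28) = 2660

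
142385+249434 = 391819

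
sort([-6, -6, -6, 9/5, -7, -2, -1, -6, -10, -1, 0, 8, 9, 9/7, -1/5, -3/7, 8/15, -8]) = [-10, -8, -7, -6, -6, -6, -6, -2, -1, -1, -3/7, -1/5, 0, 8/15, 9/7, 9/5, 8, 9]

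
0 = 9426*0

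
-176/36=-4-8/9 ≈ -4.89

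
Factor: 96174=2^1 * 3^3 * 13^1 * 137^1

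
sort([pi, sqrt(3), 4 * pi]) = [sqrt(3), pi, 4 * pi]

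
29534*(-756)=-22327704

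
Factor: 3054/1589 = 2^1 * 3^1 * 7^(-1) * 227^(-1) * 509^1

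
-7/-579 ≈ 0.0121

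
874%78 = 16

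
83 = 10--73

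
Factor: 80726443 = 7^1*911^1*12659^1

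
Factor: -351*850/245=-1*2^1*3^3*5^1*7^(-2)*13^1*17^1=-59670/49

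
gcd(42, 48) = 6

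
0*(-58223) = 0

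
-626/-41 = 15 + 11/41 ≈ 15.27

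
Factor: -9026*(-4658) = 2^2*17^1*137^1*4513^1 = 42043108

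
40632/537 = 13544/179 ≈ 75.66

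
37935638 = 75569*502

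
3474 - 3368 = 106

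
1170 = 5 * 234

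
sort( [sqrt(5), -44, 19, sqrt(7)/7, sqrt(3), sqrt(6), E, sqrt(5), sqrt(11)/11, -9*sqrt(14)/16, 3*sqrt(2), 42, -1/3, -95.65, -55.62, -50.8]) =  [-95.65, -55.62, -50.8, -44, -9*sqrt(14)/16, -1/3, sqrt(11)/11, sqrt(7)/7, sqrt(3), sqrt(5), sqrt(5), sqrt(6), E, 3*sqrt(2), 19, 42]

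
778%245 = 43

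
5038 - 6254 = -1216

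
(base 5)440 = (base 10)120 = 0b1111000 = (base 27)4c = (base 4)1320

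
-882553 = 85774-968327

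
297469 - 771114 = -473645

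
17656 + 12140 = 29796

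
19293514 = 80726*239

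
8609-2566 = 6043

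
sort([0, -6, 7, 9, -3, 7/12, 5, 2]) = [-6, -3, 0, 7/12, 2, 5, 7, 9]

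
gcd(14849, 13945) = 1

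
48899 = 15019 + 33880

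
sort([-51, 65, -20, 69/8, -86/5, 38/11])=[-51, -20, -86/5, 38/11, 69/8, 65]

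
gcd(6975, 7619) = 1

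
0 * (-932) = 0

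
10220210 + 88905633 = 99125843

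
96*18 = 1728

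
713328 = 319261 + 394067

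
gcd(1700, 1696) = 4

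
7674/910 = 8 + 197/455 ≈ 8.43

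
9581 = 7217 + 2364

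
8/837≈0.00956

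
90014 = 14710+75304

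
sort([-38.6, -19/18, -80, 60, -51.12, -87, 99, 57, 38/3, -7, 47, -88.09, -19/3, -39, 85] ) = [-88.09, -87, -80, -51.12, -39, -38.6, -7, -19/3, -19/18, 38/3, 47, 57, 60, 85, 99] 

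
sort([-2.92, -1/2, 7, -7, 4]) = [-7, -2.92, -1/2, 4, 7]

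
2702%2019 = 683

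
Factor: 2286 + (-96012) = -1*2^1*3^2*41^1*127^1 = -93726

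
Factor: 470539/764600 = 2^(-3) * 5^(-2) * 3823^(-1) * 470539^1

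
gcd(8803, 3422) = 1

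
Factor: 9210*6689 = 2^1*3^1*5^1*307^1*6689^1 = 61605690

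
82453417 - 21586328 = 60867089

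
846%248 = 102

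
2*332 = 664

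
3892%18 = 4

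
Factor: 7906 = 2^1*59^1*67^1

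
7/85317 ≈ 0.0000820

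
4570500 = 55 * 83100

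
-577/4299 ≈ -0.134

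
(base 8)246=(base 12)11a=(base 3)20011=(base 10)166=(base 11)141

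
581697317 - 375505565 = 206191752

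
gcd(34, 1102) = 2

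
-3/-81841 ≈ 0.0000367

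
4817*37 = 178229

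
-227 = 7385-7612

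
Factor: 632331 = 3^2*7^1*10037^1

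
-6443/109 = -59 - 12/109 ≈ -59.11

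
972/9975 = 324/3325 ≈ 0.0974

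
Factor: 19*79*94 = 2^1*19^1*47^1*79^1 = 141094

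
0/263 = 0 = 0.00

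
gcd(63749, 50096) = 1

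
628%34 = 16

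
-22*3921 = -86262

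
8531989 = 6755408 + 1776581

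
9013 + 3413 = 12426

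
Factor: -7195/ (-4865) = 7^ (-1)*139^ (-1)*1439^1 = 1439/973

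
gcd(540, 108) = 108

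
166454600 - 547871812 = -381417212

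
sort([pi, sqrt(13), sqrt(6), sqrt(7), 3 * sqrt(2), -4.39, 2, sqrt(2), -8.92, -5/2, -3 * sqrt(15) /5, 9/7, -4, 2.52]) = [-8.92, -4.39, -4, -5/2, -3 * sqrt(15) /5, 9/7, sqrt(2), 2, sqrt(6), 2.52, sqrt(7), pi, sqrt(13), 3 * sqrt(2)]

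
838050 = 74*11325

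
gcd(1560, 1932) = 12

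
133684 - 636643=-502959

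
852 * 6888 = 5868576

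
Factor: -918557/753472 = -1 * 2^ (-6) * 61^ (-1) * 193^ (-1) * 593^1 * 1549^1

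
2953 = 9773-6820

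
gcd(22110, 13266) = 4422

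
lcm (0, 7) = 0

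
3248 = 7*464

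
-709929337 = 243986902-953916239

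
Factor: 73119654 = 2^1*3^2*4062203^1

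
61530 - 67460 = -5930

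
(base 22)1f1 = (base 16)32f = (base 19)24h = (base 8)1457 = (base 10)815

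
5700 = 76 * 75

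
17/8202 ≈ 0.00207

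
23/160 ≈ 0.144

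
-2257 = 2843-5100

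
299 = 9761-9462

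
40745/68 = 599 + 13/68 ≈ 599.19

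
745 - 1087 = -342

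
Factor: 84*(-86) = -1*2^3*3^1*7^1*43^1 = -7224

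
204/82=102/41 ≈ 2.49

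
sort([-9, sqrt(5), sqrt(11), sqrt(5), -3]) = [-9, -3, sqrt(5), sqrt(5), sqrt(11)]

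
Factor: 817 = 19^1*43^1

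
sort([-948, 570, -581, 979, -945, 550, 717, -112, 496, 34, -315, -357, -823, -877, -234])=[-948, -945, -877, -823, -581, -357, -315, -234, -112, 34, 496, 550, 570, 717, 979]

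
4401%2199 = 3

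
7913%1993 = 1934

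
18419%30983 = 18419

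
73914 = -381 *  (-194)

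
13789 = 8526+5263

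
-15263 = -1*15263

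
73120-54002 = 19118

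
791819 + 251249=1043068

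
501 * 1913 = 958413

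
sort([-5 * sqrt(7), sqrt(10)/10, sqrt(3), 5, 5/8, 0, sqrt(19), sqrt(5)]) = [-5 * sqrt(7), 0, sqrt(10)/10, 5/8, sqrt(3), sqrt(5), sqrt(19), 5]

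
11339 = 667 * 17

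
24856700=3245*7660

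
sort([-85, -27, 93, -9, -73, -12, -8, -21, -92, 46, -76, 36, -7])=[-92, -85, -76, -73, -27, -21, -12, -9, -8, -7, 36, 46, 93]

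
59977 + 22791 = 82768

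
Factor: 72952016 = 2^4 * 103^1 * 44267^1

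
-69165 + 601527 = 532362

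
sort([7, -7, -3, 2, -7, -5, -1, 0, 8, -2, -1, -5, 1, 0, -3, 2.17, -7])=[-7, -7, -7, -5, -5, -3, -3, -2, -1, -1, 0, 0, 1, 2, 2.17, 7, 8]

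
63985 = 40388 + 23597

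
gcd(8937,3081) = 3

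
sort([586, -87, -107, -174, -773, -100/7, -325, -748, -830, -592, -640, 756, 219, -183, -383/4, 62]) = [-830, -773, -748, -640, -592, -325, -183, -174, -107, -383/4, -87, -100/7, 62, 219, 586, 756]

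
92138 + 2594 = 94732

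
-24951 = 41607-66558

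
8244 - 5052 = 3192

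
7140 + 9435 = 16575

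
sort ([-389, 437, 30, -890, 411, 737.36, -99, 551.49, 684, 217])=[-890, -389, -99, 30, 217, 411, 437, 551.49, 684, 737.36]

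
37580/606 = 62 + 4/303 ≈ 62.01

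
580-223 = 357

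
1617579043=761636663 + 855942380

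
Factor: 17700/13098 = 2^1*5^2*37^(-1) = 50/37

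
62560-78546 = -15986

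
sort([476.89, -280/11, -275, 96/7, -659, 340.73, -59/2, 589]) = [-659, -275, -59/2, -280/11, 96/7, 340.73, 476.89, 589]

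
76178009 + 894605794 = 970783803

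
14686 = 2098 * 7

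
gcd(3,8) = 1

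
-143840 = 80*(-1798) 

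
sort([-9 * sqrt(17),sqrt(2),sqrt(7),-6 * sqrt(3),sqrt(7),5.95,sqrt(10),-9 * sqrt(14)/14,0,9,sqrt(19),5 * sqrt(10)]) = [-9 * sqrt(17),-6 * sqrt(3),-9 * sqrt(14)/14,0,sqrt(2),sqrt(7),sqrt(7),sqrt(10),sqrt(19),5.95,9,5 * sqrt(10)]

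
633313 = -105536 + 738849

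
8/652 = 2/163 ≈ 0.0123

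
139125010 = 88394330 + 50730680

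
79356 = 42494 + 36862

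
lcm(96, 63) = 2016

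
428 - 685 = -257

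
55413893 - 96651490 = -41237597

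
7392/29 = 254 + 26/29 ≈ 254.90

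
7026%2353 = 2320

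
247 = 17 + 230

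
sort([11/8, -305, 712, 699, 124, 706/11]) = [-305, 11/8, 706/11, 124, 699, 712]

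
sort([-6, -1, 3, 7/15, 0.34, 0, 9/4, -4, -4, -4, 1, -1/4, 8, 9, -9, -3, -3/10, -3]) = [-9, -6, -4, -4, -4, -3, -3, -1, -3/10, -1/4, 0, 0.34, 7/15, 1, 9/4, 3, 8, 9]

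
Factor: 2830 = 2^1 * 5^1 * 283^1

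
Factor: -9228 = -1*2^2*3^1*769^1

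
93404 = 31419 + 61985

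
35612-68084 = -32472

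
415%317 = 98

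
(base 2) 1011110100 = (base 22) 1c8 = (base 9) 1030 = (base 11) 628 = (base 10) 756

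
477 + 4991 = 5468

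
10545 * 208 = 2193360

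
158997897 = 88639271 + 70358626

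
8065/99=81+46/99 ≈ 81.46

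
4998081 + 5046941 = 10045022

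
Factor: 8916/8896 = 2^(-4) * 3^1 * 139^(-1) * 743^1 = 2229/2224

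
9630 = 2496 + 7134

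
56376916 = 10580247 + 45796669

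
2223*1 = 2223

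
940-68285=-67345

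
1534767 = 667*2301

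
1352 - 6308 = -4956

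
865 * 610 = 527650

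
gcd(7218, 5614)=802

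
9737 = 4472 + 5265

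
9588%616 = 348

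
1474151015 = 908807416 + 565343599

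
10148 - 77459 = -67311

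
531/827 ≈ 0.642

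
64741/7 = 9248+5/7 ≈ 9248.71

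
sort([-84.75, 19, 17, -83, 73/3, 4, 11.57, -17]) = [-84.75, -83, -17, 4, 11.57, 17, 19, 73/3]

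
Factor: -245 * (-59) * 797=5^1 * 7^2 * 59^1 * 797^1=11520635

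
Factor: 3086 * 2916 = 2^3 * 3^6 * 1543^1 = 8998776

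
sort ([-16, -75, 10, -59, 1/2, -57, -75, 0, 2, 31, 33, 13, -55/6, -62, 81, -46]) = [-75, -75, -62, -59, -57, -46, -16, -55/6, 0, 1/2, 2, 10, 13, 31, 33, 81]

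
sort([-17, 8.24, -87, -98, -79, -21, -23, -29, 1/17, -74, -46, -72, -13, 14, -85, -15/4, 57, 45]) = [-98, -87, -85, -79, -74, -72, -46, -29, -23, -21, -17, -13, -15/4, 1/17, 8.24, 14, 45, 57]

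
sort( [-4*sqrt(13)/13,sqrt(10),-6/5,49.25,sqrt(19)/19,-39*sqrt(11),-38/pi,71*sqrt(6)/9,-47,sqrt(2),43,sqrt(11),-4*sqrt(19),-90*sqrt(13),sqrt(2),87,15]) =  [-90*sqrt(13),-39*sqrt(11),-47,-4*sqrt(19),-38/pi,-6/5,-4*sqrt(13)/13,sqrt(19)/19,sqrt(2),sqrt(2),sqrt(10),sqrt(11),15,71*sqrt(6)/9,43,49.25,87]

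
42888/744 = 57 + 20/31 ≈ 57.65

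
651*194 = 126294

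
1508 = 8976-7468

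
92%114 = 92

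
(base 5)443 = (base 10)123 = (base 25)4n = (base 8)173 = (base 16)7b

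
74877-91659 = -16782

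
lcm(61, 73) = 4453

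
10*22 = 220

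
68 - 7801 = -7733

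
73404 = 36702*2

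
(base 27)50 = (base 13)a5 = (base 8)207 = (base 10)135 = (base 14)99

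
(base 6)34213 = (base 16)12e1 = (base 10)4833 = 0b1001011100001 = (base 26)73n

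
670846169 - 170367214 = 500478955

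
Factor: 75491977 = 11^1*461^1*14887^1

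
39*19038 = 742482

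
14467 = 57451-42984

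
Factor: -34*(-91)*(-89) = -1*2^1*7^1*13^1*17^1*89^1 = -275366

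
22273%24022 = 22273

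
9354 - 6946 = 2408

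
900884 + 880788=1781672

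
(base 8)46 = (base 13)2c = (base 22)1g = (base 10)38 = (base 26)1c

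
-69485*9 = -625365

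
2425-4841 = -2416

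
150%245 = 150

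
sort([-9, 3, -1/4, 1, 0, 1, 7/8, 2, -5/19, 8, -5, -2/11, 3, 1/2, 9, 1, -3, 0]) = [-9, -5, -3, -5/19, -1/4, -2/11, 0, 0, 1/2, 7/8, 1, 1, 1, 2, 3, 3, 8, 9]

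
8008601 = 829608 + 7178993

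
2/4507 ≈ 0.000444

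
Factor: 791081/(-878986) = -1*2^(-1)*439493^(-1)*791081^1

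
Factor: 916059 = 3^1*305353^1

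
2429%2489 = 2429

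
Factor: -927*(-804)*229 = 2^2*3^3*67^1*103^1*229^1 = 170675532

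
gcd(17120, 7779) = 1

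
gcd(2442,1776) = 222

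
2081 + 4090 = 6171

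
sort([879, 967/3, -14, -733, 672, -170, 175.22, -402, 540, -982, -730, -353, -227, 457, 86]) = [-982, -733, -730, -402, -353, -227, -170, -14, 86, 175.22, 967/3, 457, 540, 672, 879]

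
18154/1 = 18154 = 18154.00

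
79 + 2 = 81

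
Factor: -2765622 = -1 * 2^1 * 3^1 * 460937^1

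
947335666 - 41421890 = 905913776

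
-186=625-811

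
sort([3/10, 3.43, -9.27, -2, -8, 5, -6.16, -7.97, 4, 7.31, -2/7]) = [-9.27, -8, -7.97, -6.16, -2, -2/7, 3/10, 3.43, 4, 5, 7.31]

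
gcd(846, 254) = 2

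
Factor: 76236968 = 2^3*19^1*59^1*8501^1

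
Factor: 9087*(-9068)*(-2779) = 2^2*3^1*7^1*13^1*233^1*397^1*2267^1 = 228992145564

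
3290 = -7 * (-470) 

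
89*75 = 6675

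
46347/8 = 5793 + 3/8 ≈ 5793.38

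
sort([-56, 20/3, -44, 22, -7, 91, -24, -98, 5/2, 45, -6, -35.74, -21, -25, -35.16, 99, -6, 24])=[-98, -56, -44, -35.74, -35.16, -25, -24, -21, -7, -6, -6, 5/2, 20/3, 22, 24, 45, 91, 99]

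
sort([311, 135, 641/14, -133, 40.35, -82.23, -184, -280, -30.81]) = [-280, -184, -133, -82.23, -30.81, 40.35, 641/14, 135, 311]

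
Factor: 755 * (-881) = -1 * 5^1 * 151^1 * 881^1 = -665155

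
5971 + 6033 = 12004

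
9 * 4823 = 43407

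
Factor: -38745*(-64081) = 3^3*5^1*7^1*41^1*64081^1 = 2482818345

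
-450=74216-74666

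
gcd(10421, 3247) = 17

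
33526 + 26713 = 60239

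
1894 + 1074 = 2968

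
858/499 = 1 + 359/499 ≈ 1.72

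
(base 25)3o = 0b1100011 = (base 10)99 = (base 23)47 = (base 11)90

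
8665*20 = 173300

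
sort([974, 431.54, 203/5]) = [203/5, 431.54, 974]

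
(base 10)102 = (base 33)33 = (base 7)204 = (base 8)146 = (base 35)2w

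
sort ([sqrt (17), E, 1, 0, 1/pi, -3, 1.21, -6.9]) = [-6.9, -3, 0, 1/pi, 1, 1.21, E, sqrt (17)]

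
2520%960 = 600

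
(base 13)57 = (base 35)22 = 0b1001000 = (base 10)72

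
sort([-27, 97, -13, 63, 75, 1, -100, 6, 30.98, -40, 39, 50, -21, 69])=[-100, -40, -27, -21, -13, 1, 6, 30.98, 39, 50, 63, 69, 75, 97]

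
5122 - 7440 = -2318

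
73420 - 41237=32183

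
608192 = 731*832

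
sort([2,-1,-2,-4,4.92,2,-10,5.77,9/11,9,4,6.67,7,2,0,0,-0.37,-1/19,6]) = [-10,-4,-2,-1,-0.37,-1/19,0,0,9/11,2,2,2,4,4.92,5.77,6,6.67,7,9]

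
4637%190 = 77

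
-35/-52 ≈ 0.673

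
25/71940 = 5/14388 ≈ 0.000348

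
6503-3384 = 3119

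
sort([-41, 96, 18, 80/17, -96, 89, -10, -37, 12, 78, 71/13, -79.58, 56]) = [-96, -79.58, -41, -37, -10, 80/17, 71/13, 12, 18, 56, 78, 89, 96]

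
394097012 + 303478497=697575509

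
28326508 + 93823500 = 122150008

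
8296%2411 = 1063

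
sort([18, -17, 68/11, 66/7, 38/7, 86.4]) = [-17, 38/7, 68/11, 66/7, 18, 86.4]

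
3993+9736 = 13729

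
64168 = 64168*1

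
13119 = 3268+9851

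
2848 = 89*32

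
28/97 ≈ 0.289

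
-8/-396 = 2/99 ≈ 0.0202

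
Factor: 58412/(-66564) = -1 * 3^(-2) * 17^1 * 43^(-2) * 859^1 = -14603/16641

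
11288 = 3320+7968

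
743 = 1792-1049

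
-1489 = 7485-8974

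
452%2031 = 452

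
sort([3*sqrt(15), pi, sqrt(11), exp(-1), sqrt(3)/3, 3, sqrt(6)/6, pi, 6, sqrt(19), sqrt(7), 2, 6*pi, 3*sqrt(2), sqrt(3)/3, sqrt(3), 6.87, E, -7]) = [-7, exp(-1), sqrt(6)/6, sqrt(3)/3, sqrt(3)/3, sqrt(3), 2, sqrt(7), E, 3, pi, pi, sqrt(11), 3*sqrt(2), sqrt(19), 6, 6.87, 3*sqrt(15), 6*pi]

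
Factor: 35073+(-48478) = -1*5^1*7^1*383^1 = -13405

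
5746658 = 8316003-2569345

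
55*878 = 48290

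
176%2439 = 176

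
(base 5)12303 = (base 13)584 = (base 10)953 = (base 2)1110111001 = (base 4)32321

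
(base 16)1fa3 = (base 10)8099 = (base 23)f73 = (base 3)102002222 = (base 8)17643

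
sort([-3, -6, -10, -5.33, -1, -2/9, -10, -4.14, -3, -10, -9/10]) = [-10, -10, -10, -6, -5.33, -4.14, -3, -3, -1, -9/10, -2/9]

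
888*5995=5323560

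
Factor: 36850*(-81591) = -1*2^1*3^1*5^2*11^1*67^1*27197^1 = -3006628350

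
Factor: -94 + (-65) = -1*3^1*53^1 = -159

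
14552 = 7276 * 2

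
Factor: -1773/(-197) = 3^2 = 9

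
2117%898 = 321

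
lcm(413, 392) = 23128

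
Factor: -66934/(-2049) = 2^1 * 3^(-1) * 7^2 = 98/3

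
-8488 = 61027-69515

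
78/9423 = 26/3141≈0.00828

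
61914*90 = 5572260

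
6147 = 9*683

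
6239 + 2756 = 8995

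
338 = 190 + 148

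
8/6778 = 4/3389 ≈ 0.00118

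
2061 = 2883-822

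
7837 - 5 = 7832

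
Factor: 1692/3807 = 2^2*3^(-2) = 4/9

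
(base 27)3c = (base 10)93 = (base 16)5d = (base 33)2r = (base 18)53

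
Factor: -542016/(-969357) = 2^6 * 3^1 * 17^(-1) * 83^(-1) * 229^(-1) * 941^1 = 180672/323119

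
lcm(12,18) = 36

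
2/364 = 1/182 ≈ 0.00549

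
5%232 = 5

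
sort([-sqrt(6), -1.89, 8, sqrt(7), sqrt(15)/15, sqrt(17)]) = [-sqrt(6), -1.89, sqrt(15)/15, sqrt(7), sqrt(17), 8]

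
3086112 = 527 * 5856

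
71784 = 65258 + 6526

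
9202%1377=940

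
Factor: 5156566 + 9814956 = 2^1 * 127^1 * 58943^1 = 14971522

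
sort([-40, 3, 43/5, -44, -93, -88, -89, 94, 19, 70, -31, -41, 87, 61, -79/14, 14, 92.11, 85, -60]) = [-93, -89, -88, -60, -44, -41, -40, -31, -79/14, 3, 43/5, 14, 19, 61, 70, 85, 87, 92.11, 94]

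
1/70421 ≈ 0.0000142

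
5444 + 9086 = 14530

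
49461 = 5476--43985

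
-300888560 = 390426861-691315421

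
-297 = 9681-9978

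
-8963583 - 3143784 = -12107367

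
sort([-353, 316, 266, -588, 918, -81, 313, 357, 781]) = [-588, -353, -81, 266, 313, 316, 357, 781, 918]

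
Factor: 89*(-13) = -1*13^1*89^1 = -1157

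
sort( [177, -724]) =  [-724, 177]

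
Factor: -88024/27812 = -1*2^1*17^(-1)*409^(-1)*11003^1 = -22006/6953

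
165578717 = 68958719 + 96619998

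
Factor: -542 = -1*2^1*271^1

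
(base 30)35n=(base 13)1400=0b101100111001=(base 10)2873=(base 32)2pp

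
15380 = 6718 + 8662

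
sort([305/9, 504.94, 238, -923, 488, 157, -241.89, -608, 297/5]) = [-923, -608, -241.89, 305/9, 297/5, 157, 238, 488, 504.94]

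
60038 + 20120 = 80158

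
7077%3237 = 603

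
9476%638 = 544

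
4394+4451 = 8845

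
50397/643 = 78 + 243/643 ≈ 78.38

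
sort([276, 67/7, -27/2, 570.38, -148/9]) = [-148/9, -27/2, 67/7, 276, 570.38]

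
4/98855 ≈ 0.0000405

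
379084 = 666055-286971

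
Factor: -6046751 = -1 * 6046751^1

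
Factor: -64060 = -1 * 2^2 * 5^1 * 3203^1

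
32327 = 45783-13456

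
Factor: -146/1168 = -1*2^(-3) = -1/8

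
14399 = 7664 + 6735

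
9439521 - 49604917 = -40165396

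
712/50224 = 89/6278 ≈ 0.0142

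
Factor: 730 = 2^1*5^1*73^1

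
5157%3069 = 2088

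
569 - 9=560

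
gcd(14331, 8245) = 17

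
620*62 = 38440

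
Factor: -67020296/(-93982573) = 2^3 * 7^1 * 19^1 * 647^(-1) * 62989^1 * 145259^(-1)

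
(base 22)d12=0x18ac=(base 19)h98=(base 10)6316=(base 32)65c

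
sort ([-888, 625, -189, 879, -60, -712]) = [-888, -712, -189, -60, 625, 879]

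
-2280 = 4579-6859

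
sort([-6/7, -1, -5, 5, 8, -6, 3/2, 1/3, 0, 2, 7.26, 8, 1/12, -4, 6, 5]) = [-6, -5, -4, -1, -6/7, 0, 1/12, 1/3, 3/2, 2, 5, 5, 6, 7.26, 8, 8]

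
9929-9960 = -31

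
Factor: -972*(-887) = 2^2*3^5*887^1 = 862164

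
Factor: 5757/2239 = 3^1*19^1*101^1*2239^(-1)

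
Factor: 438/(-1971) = -1*2^1*3^(-2) = -2/9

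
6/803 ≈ 0.00747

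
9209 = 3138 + 6071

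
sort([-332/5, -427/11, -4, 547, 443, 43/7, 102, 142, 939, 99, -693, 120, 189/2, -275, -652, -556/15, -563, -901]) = [-901, -693, -652, -563, -275, -332/5, -427/11, -556/15, -4, 43/7, 189/2, 99, 102, 120, 142, 443, 547, 939]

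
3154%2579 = 575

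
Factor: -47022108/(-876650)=2^1 * 3^1 * 5^(-2) * 7^1 * 29^1 * 89^(-1) * 97^1 * 197^(-1) * 199^1=23511054/438325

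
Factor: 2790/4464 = 2^(-3)*5^1 = 5/8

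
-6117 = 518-6635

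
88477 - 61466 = 27011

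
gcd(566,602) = 2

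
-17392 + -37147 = -54539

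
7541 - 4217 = 3324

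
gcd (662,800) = 2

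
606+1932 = 2538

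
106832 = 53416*2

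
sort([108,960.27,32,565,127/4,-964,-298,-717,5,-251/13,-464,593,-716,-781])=[-964,-781,-717,-716,-464,-298,-251/13,5,127/4,32,108,565,593,960.27]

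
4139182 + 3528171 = 7667353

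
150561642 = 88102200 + 62459442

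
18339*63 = 1155357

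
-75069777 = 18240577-93310354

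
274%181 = 93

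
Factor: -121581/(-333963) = 7^(-1) * 31^(-1) * 79^1 = 79/217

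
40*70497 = 2819880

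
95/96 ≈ 0.990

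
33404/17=1964+16/17 ≈ 1964.94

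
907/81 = 11 + 16/81 ≈ 11.20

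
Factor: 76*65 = 2^2*5^1*13^1*19^1 = 4940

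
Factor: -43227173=-1*11^1*457^1*8599^1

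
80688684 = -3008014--83696698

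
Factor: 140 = 2^2*5^1*7^1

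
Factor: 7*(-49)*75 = -1*3^1*5^2*7^3 = -25725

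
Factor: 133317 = 3^2*14813^1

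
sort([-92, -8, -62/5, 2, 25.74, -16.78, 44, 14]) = [-92, -16.78, -62/5, -8, 2, 14, 25.74, 44]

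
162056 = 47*3448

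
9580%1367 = 11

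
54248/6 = 27124/3 ≈ 9041.33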